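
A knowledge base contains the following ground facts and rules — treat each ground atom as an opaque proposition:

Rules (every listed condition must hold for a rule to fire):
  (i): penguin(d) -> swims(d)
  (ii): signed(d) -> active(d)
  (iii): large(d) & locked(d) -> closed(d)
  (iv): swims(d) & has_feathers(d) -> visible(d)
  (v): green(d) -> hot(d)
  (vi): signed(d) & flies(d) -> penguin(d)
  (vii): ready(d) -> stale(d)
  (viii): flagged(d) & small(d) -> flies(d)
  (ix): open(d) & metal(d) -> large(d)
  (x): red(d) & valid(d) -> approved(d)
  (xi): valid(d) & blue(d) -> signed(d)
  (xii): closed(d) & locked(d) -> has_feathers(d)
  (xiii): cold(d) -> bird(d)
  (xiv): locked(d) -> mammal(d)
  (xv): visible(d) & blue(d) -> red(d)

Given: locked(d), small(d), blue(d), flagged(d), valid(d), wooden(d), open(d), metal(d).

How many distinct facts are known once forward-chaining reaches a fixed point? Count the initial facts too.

Round 1: (viii) [flagged(d) & small(d) -> flies(d)]; (ix) [open(d) & metal(d) -> large(d)]; (xi) [valid(d) & blue(d) -> signed(d)]; (xiv) [locked(d) -> mammal(d)]. Adds flies(d), large(d), signed(d), mammal(d).
Round 2: (ii) [signed(d) -> active(d)]; (iii) [large(d) & locked(d) -> closed(d)]; (vi) [signed(d) & flies(d) -> penguin(d)]. Adds active(d), closed(d), penguin(d).
Round 3: (i) [penguin(d) -> swims(d)]; (xii) [closed(d) & locked(d) -> has_feathers(d)]. Adds swims(d), has_feathers(d).
Round 4: (iv) [swims(d) & has_feathers(d) -> visible(d)]. Adds visible(d).
Round 5: (xv) [visible(d) & blue(d) -> red(d)]. Adds red(d).
Round 6: (x) [red(d) & valid(d) -> approved(d)]. Adds approved(d).
Closure: {active(d), approved(d), blue(d), closed(d), flagged(d), flies(d), has_feathers(d), large(d), locked(d), mammal(d), metal(d), open(d), penguin(d), red(d), signed(d), small(d), swims(d), valid(d), visible(d), wooden(d)} — 20 facts.

20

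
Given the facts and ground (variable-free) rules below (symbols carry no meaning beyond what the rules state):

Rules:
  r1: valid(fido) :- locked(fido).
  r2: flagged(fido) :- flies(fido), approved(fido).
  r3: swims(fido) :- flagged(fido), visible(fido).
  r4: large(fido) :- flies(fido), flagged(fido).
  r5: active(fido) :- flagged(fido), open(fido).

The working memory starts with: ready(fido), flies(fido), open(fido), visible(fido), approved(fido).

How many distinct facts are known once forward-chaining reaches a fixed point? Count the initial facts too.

Round 1: r2 [flagged(fido) :- flies(fido), approved(fido).]. Adds flagged(fido).
Round 2: r3 [swims(fido) :- flagged(fido), visible(fido).]; r4 [large(fido) :- flies(fido), flagged(fido).]; r5 [active(fido) :- flagged(fido), open(fido).]. Adds swims(fido), large(fido), active(fido).
Closure: {active(fido), approved(fido), flagged(fido), flies(fido), large(fido), open(fido), ready(fido), swims(fido), visible(fido)} — 9 facts.

9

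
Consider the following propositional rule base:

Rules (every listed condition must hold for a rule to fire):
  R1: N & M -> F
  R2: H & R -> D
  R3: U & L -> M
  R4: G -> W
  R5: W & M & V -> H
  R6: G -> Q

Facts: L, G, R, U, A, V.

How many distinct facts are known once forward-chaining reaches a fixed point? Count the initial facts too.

11

[1] R3 [U & L -> M]; R4 [G -> W]; R6 [G -> Q]. ⇒ new: M, W, Q.
[2] R5 [W & M & V -> H]. ⇒ new: H.
[3] R2 [H & R -> D]. ⇒ new: D.
Closure: {A, D, G, H, L, M, Q, R, U, V, W} — 11 facts.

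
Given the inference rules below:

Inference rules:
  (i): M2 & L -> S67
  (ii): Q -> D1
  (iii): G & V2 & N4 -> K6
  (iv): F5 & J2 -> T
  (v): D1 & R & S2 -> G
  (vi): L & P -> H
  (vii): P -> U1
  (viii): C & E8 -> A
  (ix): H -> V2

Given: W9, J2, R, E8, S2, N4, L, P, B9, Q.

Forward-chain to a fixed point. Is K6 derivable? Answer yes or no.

yes

Round 1: (ii) [Q -> D1]; (vi) [L & P -> H]; (vii) [P -> U1]. Adds D1, H, U1.
Round 2: (v) [D1 & R & S2 -> G]; (ix) [H -> V2]. Adds G, V2.
Round 3: (iii) [G & V2 & N4 -> K6]. Adds K6.
K6 appears in round 3, so it is derivable.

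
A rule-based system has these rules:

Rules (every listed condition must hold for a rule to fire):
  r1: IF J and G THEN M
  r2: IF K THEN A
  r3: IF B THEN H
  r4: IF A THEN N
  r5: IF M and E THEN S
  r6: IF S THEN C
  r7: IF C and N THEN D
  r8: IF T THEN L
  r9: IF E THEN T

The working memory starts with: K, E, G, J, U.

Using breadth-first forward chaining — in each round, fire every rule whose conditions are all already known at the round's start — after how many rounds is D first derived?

Round 1: r1 [IF J and G THEN M]; r2 [IF K THEN A]; r9 [IF E THEN T]. Adds M, A, T.
Round 2: r4 [IF A THEN N]; r5 [IF M and E THEN S]; r8 [IF T THEN L]. Adds N, S, L.
Round 3: r6 [IF S THEN C]. Adds C.
Round 4: r7 [IF C and N THEN D]. Adds D.
D first appears in round 4.

4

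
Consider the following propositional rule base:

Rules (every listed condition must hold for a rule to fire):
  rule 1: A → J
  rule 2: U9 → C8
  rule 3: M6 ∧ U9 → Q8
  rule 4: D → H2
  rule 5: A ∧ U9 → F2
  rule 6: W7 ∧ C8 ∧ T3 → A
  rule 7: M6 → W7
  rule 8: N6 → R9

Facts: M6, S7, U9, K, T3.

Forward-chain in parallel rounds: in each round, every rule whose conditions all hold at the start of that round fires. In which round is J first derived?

3

Round 1 — rule 2, rule 3, rule 7, derive C8, Q8, W7.
Round 2 — rule 6, derive A.
Round 3 — rule 1, rule 5, derive J, F2.
J first appears in round 3.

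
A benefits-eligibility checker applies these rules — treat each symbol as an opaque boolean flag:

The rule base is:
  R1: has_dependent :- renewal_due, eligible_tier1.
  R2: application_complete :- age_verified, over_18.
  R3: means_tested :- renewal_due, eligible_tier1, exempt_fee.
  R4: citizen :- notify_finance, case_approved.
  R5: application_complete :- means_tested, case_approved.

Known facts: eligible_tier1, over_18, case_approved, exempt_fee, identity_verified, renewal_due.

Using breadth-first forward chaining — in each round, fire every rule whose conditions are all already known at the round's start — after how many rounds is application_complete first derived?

Round 1: R1 [has_dependent :- renewal_due, eligible_tier1.]; R3 [means_tested :- renewal_due, eligible_tier1, exempt_fee.]. New: has_dependent, means_tested.
Round 2: R5 [application_complete :- means_tested, case_approved.]. New: application_complete.
application_complete first appears in round 2.

2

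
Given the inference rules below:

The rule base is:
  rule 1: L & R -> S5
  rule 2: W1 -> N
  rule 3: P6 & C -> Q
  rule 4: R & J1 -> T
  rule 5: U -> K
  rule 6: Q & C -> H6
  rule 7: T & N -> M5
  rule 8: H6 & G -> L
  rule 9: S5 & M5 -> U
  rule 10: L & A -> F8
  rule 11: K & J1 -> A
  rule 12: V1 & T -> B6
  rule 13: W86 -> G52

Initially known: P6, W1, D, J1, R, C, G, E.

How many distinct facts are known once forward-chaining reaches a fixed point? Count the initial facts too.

19

Round 1 fires rule 2, rule 3, rule 4, giving N, Q, T.
Round 2 fires rule 6, rule 7, giving H6, M5.
Round 3 fires rule 8, giving L.
Round 4 fires rule 1, giving S5.
Round 5 fires rule 9, giving U.
Round 6 fires rule 5, giving K.
Round 7 fires rule 11, giving A.
Round 8 fires rule 10, giving F8.
Closure: {A, C, D, E, F8, G, H6, J1, K, L, M5, N, P6, Q, R, S5, T, U, W1} — 19 facts.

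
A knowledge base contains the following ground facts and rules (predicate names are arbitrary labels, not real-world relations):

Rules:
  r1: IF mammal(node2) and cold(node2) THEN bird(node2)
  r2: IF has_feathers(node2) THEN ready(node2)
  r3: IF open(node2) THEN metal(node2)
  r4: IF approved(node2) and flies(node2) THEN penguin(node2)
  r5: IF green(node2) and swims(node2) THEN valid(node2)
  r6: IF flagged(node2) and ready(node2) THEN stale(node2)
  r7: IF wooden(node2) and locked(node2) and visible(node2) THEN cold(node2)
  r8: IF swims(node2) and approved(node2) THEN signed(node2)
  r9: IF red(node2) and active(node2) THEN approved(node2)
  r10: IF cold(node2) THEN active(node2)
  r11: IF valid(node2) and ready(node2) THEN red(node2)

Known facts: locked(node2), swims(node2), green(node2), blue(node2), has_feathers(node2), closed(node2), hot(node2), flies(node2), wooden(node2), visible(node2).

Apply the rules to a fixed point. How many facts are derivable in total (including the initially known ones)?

18

Round 1 — r2, r5, r7, derive ready(node2), valid(node2), cold(node2).
Round 2 — r10, r11, derive active(node2), red(node2).
Round 3 — r9, derive approved(node2).
Round 4 — r4, r8, derive penguin(node2), signed(node2).
Closure: {active(node2), approved(node2), blue(node2), closed(node2), cold(node2), flies(node2), green(node2), has_feathers(node2), hot(node2), locked(node2), penguin(node2), ready(node2), red(node2), signed(node2), swims(node2), valid(node2), visible(node2), wooden(node2)} — 18 facts.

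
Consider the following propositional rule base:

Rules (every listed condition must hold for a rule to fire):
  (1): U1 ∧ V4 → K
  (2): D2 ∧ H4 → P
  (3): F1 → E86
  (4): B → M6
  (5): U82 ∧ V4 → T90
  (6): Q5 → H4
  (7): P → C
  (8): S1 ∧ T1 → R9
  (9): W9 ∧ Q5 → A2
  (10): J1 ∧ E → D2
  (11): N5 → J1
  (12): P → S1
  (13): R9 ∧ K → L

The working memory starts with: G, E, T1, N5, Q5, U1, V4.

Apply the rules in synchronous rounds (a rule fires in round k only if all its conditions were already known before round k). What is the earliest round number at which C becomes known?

Round 1 fires (1), (6), (11), giving K, H4, J1.
Round 2 fires (10), giving D2.
Round 3 fires (2), giving P.
Round 4 fires (7), (12), giving C, S1.
C first appears in round 4.

4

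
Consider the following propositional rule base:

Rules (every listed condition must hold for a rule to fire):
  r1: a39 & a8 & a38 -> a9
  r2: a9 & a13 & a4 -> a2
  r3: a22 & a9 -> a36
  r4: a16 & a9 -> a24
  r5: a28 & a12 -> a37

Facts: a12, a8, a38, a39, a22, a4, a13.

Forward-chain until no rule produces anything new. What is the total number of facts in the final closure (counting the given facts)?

[1] r1 [a39 & a8 & a38 -> a9]. ⇒ new: a9.
[2] r2 [a9 & a13 & a4 -> a2]; r3 [a22 & a9 -> a36]. ⇒ new: a2, a36.
Closure: {a12, a13, a2, a22, a36, a38, a39, a4, a8, a9} — 10 facts.

10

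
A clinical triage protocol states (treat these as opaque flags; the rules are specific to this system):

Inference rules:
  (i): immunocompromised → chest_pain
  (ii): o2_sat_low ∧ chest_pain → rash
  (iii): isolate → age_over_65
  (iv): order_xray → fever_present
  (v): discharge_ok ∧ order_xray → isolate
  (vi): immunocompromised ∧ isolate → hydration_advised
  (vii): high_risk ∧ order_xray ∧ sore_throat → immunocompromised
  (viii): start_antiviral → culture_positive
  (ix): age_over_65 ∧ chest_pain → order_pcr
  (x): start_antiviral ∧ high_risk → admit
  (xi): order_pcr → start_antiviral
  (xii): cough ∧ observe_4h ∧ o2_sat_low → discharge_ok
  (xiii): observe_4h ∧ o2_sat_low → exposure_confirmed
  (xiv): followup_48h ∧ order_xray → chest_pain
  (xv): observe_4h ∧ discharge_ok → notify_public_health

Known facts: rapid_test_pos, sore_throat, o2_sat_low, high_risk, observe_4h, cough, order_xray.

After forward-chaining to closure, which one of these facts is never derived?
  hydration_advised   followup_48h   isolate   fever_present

followup_48h

Round 1 fires (iv), (vii), (xii), (xiii), giving fever_present, immunocompromised, discharge_ok, exposure_confirmed.
Round 2 fires (i), (v), (xv), giving chest_pain, isolate, notify_public_health.
Round 3 fires (ii), (iii), (vi), giving rash, age_over_65, hydration_advised.
Round 4 fires (ix), giving order_pcr.
Round 5 fires (xi), giving start_antiviral.
Round 6 fires (viii), (x), giving culture_positive, admit.
Derived: isolate (round 2), fever_present (round 1), hydration_advised (round 3). followup_48h never appears in any round.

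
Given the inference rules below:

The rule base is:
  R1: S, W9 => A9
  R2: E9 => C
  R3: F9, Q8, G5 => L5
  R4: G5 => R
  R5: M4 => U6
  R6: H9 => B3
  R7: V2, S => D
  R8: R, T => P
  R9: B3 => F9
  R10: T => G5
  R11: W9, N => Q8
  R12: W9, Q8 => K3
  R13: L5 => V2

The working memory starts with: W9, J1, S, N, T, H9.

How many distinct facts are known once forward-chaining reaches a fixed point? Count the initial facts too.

Round 1 fires R1, R6, R10, R11, giving A9, B3, G5, Q8.
Round 2 fires R4, R9, R12, giving R, F9, K3.
Round 3 fires R3, R8, giving L5, P.
Round 4 fires R13, giving V2.
Round 5 fires R7, giving D.
Closure: {A9, B3, D, F9, G5, H9, J1, K3, L5, N, P, Q8, R, S, T, V2, W9} — 17 facts.

17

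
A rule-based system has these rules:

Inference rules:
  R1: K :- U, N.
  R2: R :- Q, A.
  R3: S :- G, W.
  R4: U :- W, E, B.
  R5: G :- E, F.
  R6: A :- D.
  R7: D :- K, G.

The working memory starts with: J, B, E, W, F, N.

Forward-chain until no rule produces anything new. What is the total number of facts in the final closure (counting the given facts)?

Round 1: R4 [U :- W, E, B.]; R5 [G :- E, F.]. Adds U, G.
Round 2: R1 [K :- U, N.]; R3 [S :- G, W.]. Adds K, S.
Round 3: R7 [D :- K, G.]. Adds D.
Round 4: R6 [A :- D.]. Adds A.
Closure: {A, B, D, E, F, G, J, K, N, S, U, W} — 12 facts.

12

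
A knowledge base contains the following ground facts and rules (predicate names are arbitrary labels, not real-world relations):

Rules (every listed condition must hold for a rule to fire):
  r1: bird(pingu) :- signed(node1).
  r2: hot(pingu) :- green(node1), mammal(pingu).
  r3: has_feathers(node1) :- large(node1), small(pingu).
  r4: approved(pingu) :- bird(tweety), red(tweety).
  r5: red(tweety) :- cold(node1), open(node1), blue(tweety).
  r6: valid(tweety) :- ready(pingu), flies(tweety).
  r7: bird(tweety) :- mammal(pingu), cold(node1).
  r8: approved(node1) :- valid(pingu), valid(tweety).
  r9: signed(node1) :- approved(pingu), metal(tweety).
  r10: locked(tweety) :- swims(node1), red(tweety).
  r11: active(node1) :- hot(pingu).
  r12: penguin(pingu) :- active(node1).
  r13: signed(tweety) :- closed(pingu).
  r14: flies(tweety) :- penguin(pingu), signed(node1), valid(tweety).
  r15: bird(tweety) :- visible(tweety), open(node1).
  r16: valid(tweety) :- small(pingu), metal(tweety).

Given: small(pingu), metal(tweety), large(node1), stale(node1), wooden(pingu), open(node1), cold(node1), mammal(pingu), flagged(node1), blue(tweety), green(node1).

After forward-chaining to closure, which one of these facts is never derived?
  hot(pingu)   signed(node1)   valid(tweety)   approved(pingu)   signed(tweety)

signed(tweety)

[1] r2 [hot(pingu) :- green(node1), mammal(pingu).]; r3 [has_feathers(node1) :- large(node1), small(pingu).]; r5 [red(tweety) :- cold(node1), open(node1), blue(tweety).]; r7 [bird(tweety) :- mammal(pingu), cold(node1).]; r16 [valid(tweety) :- small(pingu), metal(tweety).]. ⇒ new: hot(pingu), has_feathers(node1), red(tweety), bird(tweety), valid(tweety).
[2] r4 [approved(pingu) :- bird(tweety), red(tweety).]; r11 [active(node1) :- hot(pingu).]. ⇒ new: approved(pingu), active(node1).
[3] r9 [signed(node1) :- approved(pingu), metal(tweety).]; r12 [penguin(pingu) :- active(node1).]. ⇒ new: signed(node1), penguin(pingu).
[4] r1 [bird(pingu) :- signed(node1).]; r14 [flies(tweety) :- penguin(pingu), signed(node1), valid(tweety).]. ⇒ new: bird(pingu), flies(tweety).
Derived: hot(pingu) (round 1), signed(node1) (round 3), approved(pingu) (round 2), valid(tweety) (round 1). signed(tweety) never appears in any round.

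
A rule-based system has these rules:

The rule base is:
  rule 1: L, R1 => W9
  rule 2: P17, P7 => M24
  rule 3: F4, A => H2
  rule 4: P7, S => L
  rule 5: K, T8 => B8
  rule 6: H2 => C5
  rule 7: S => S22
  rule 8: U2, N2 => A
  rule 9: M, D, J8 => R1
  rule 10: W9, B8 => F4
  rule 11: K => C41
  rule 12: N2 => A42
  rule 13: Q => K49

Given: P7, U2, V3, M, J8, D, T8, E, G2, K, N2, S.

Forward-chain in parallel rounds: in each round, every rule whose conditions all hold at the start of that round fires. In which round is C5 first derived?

Round 1 — rule 4, rule 5, rule 7, rule 8, rule 9, rule 11, rule 12, derive L, B8, S22, A, R1, C41, A42.
Round 2 — rule 1, derive W9.
Round 3 — rule 10, derive F4.
Round 4 — rule 3, derive H2.
Round 5 — rule 6, derive C5.
C5 first appears in round 5.

5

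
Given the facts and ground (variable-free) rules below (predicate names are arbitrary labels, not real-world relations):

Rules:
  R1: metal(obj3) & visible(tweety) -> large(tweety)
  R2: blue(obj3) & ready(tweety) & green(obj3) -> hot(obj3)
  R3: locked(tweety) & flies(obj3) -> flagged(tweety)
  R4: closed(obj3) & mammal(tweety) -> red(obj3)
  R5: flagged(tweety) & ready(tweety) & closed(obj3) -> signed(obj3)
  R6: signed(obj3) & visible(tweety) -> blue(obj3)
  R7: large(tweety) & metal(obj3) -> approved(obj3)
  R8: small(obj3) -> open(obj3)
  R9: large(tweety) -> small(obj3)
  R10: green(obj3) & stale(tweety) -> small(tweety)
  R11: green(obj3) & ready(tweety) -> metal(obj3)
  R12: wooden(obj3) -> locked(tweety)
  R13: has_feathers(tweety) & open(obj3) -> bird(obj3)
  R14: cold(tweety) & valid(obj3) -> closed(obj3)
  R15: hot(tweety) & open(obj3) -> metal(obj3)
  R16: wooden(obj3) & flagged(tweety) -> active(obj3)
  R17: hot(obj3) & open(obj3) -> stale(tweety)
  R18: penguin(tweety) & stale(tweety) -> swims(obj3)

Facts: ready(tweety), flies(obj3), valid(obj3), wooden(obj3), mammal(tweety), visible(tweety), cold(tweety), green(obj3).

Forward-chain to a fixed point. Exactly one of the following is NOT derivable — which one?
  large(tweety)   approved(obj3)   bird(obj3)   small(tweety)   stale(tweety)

Round 1: R11 [green(obj3) & ready(tweety) -> metal(obj3)]; R12 [wooden(obj3) -> locked(tweety)]; R14 [cold(tweety) & valid(obj3) -> closed(obj3)]. New: metal(obj3), locked(tweety), closed(obj3).
Round 2: R1 [metal(obj3) & visible(tweety) -> large(tweety)]; R3 [locked(tweety) & flies(obj3) -> flagged(tweety)]; R4 [closed(obj3) & mammal(tweety) -> red(obj3)]. New: large(tweety), flagged(tweety), red(obj3).
Round 3: R5 [flagged(tweety) & ready(tweety) & closed(obj3) -> signed(obj3)]; R7 [large(tweety) & metal(obj3) -> approved(obj3)]; R9 [large(tweety) -> small(obj3)]; R16 [wooden(obj3) & flagged(tweety) -> active(obj3)]. New: signed(obj3), approved(obj3), small(obj3), active(obj3).
Round 4: R6 [signed(obj3) & visible(tweety) -> blue(obj3)]; R8 [small(obj3) -> open(obj3)]. New: blue(obj3), open(obj3).
Round 5: R2 [blue(obj3) & ready(tweety) & green(obj3) -> hot(obj3)]. New: hot(obj3).
Round 6: R17 [hot(obj3) & open(obj3) -> stale(tweety)]. New: stale(tweety).
Round 7: R10 [green(obj3) & stale(tweety) -> small(tweety)]. New: small(tweety).
Derived: small(tweety) (round 7), stale(tweety) (round 6), approved(obj3) (round 3), large(tweety) (round 2). bird(obj3) never appears in any round.

bird(obj3)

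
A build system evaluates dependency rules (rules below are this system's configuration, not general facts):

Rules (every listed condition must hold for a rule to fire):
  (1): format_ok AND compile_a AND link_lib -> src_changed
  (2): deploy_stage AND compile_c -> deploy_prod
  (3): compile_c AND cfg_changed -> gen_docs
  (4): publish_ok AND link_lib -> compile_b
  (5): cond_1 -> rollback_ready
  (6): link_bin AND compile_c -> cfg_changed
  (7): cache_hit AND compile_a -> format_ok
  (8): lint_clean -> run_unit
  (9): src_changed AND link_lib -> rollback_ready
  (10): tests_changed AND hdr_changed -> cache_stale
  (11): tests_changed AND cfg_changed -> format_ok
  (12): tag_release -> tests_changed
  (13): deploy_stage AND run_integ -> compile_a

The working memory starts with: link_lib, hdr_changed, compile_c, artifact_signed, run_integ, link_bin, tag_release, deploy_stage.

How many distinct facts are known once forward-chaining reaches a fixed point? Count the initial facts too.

Round 1 fires (2), (6), (12), (13), giving deploy_prod, cfg_changed, tests_changed, compile_a.
Round 2 fires (3), (10), (11), giving gen_docs, cache_stale, format_ok.
Round 3 fires (1), giving src_changed.
Round 4 fires (9), giving rollback_ready.
Closure: {artifact_signed, cache_stale, cfg_changed, compile_a, compile_c, deploy_prod, deploy_stage, format_ok, gen_docs, hdr_changed, link_bin, link_lib, rollback_ready, run_integ, src_changed, tag_release, tests_changed} — 17 facts.

17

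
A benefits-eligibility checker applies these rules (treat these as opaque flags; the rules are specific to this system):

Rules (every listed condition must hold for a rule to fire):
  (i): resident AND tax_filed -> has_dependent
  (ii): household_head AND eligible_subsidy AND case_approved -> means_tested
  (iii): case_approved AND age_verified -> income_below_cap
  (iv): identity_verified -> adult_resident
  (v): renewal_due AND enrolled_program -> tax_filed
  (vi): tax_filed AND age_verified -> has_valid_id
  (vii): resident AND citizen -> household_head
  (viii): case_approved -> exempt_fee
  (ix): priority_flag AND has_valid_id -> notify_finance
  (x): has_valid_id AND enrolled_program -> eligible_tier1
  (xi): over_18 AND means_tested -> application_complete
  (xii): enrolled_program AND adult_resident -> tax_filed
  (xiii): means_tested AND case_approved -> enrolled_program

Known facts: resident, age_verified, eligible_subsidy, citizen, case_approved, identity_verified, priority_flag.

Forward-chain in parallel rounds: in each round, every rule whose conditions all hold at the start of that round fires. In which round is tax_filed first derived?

4

Round 1 fires (iii), (iv), (vii), (viii), giving income_below_cap, adult_resident, household_head, exempt_fee.
Round 2 fires (ii), giving means_tested.
Round 3 fires (xiii), giving enrolled_program.
Round 4 fires (xii), giving tax_filed.
tax_filed first appears in round 4.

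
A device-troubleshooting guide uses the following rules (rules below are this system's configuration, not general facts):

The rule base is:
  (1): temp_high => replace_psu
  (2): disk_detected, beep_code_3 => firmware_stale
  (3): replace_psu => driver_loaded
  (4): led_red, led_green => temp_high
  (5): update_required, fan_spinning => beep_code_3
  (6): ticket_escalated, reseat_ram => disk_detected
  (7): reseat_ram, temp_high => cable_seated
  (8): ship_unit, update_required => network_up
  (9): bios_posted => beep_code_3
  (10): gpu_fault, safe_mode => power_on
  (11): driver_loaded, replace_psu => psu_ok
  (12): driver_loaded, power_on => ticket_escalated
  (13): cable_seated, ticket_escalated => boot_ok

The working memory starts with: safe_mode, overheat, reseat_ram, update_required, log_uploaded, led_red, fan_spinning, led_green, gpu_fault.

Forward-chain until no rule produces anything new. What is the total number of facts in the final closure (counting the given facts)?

Round 1: (4) [led_red, led_green => temp_high]; (5) [update_required, fan_spinning => beep_code_3]; (10) [gpu_fault, safe_mode => power_on]. Adds temp_high, beep_code_3, power_on.
Round 2: (1) [temp_high => replace_psu]; (7) [reseat_ram, temp_high => cable_seated]. Adds replace_psu, cable_seated.
Round 3: (3) [replace_psu => driver_loaded]. Adds driver_loaded.
Round 4: (11) [driver_loaded, replace_psu => psu_ok]; (12) [driver_loaded, power_on => ticket_escalated]. Adds psu_ok, ticket_escalated.
Round 5: (6) [ticket_escalated, reseat_ram => disk_detected]; (13) [cable_seated, ticket_escalated => boot_ok]. Adds disk_detected, boot_ok.
Round 6: (2) [disk_detected, beep_code_3 => firmware_stale]. Adds firmware_stale.
Closure: {beep_code_3, boot_ok, cable_seated, disk_detected, driver_loaded, fan_spinning, firmware_stale, gpu_fault, led_green, led_red, log_uploaded, overheat, power_on, psu_ok, replace_psu, reseat_ram, safe_mode, temp_high, ticket_escalated, update_required} — 20 facts.

20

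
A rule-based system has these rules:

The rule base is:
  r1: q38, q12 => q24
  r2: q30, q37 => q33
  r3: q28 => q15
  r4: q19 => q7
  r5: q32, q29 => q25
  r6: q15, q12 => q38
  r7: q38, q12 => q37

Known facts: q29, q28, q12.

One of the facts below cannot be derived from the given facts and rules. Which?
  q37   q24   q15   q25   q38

Round 1: r3 [q28 => q15]. New: q15.
Round 2: r6 [q15, q12 => q38]. New: q38.
Round 3: r1 [q38, q12 => q24]; r7 [q38, q12 => q37]. New: q24, q37.
Derived: q15 (round 1), q37 (round 3), q38 (round 2), q24 (round 3). q25 never appears in any round.

q25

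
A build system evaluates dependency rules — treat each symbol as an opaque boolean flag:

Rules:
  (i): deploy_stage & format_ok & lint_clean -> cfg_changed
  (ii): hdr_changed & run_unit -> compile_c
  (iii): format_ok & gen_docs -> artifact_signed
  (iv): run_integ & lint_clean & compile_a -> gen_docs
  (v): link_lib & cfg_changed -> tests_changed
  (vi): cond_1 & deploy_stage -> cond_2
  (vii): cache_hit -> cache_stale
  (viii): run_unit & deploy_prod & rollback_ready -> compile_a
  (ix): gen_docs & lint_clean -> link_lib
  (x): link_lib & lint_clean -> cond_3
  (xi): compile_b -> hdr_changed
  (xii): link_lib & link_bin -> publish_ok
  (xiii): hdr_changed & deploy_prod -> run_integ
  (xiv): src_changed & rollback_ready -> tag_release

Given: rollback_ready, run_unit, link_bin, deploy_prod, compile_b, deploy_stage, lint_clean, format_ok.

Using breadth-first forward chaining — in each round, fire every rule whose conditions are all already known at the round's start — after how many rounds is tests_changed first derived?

5

Round 1: (i) [deploy_stage & format_ok & lint_clean -> cfg_changed]; (viii) [run_unit & deploy_prod & rollback_ready -> compile_a]; (xi) [compile_b -> hdr_changed]. Adds cfg_changed, compile_a, hdr_changed.
Round 2: (ii) [hdr_changed & run_unit -> compile_c]; (xiii) [hdr_changed & deploy_prod -> run_integ]. Adds compile_c, run_integ.
Round 3: (iv) [run_integ & lint_clean & compile_a -> gen_docs]. Adds gen_docs.
Round 4: (iii) [format_ok & gen_docs -> artifact_signed]; (ix) [gen_docs & lint_clean -> link_lib]. Adds artifact_signed, link_lib.
Round 5: (v) [link_lib & cfg_changed -> tests_changed]; (x) [link_lib & lint_clean -> cond_3]; (xii) [link_lib & link_bin -> publish_ok]. Adds tests_changed, cond_3, publish_ok.
tests_changed first appears in round 5.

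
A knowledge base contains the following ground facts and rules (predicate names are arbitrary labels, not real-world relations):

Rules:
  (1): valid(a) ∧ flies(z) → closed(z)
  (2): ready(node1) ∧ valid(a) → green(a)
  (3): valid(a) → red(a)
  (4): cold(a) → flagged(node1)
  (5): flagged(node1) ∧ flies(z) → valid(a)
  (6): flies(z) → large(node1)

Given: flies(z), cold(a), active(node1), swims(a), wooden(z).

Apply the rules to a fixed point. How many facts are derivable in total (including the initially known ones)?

Round 1 — (4), (6), derive flagged(node1), large(node1).
Round 2 — (5), derive valid(a).
Round 3 — (1), (3), derive closed(z), red(a).
Closure: {active(node1), closed(z), cold(a), flagged(node1), flies(z), large(node1), red(a), swims(a), valid(a), wooden(z)} — 10 facts.

10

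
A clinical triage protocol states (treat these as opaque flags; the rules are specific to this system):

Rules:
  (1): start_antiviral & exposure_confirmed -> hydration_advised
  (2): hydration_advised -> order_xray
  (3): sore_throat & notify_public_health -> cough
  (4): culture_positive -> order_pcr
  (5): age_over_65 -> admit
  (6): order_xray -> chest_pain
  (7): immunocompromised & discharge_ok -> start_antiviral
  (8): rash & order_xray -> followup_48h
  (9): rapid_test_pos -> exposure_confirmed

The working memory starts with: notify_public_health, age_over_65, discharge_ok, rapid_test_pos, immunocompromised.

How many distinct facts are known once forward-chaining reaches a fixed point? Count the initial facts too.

Round 1: (5) [age_over_65 -> admit]; (7) [immunocompromised & discharge_ok -> start_antiviral]; (9) [rapid_test_pos -> exposure_confirmed]. New: admit, start_antiviral, exposure_confirmed.
Round 2: (1) [start_antiviral & exposure_confirmed -> hydration_advised]. New: hydration_advised.
Round 3: (2) [hydration_advised -> order_xray]. New: order_xray.
Round 4: (6) [order_xray -> chest_pain]. New: chest_pain.
Closure: {admit, age_over_65, chest_pain, discharge_ok, exposure_confirmed, hydration_advised, immunocompromised, notify_public_health, order_xray, rapid_test_pos, start_antiviral} — 11 facts.

11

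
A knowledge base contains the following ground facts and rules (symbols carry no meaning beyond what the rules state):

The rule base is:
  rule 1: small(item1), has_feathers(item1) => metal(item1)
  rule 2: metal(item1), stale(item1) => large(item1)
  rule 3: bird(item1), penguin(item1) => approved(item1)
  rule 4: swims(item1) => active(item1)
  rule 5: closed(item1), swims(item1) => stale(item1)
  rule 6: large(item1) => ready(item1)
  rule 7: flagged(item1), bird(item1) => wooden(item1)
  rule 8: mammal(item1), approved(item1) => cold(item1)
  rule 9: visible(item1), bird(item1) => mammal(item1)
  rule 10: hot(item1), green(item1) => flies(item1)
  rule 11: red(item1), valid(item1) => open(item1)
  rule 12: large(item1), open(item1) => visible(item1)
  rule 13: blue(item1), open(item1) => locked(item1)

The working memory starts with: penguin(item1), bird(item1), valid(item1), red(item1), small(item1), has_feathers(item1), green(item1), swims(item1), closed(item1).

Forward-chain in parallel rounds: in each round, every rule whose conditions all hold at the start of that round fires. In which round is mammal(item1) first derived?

Round 1: rule 1 [small(item1), has_feathers(item1) => metal(item1)]; rule 3 [bird(item1), penguin(item1) => approved(item1)]; rule 4 [swims(item1) => active(item1)]; rule 5 [closed(item1), swims(item1) => stale(item1)]; rule 11 [red(item1), valid(item1) => open(item1)]. Adds metal(item1), approved(item1), active(item1), stale(item1), open(item1).
Round 2: rule 2 [metal(item1), stale(item1) => large(item1)]. Adds large(item1).
Round 3: rule 6 [large(item1) => ready(item1)]; rule 12 [large(item1), open(item1) => visible(item1)]. Adds ready(item1), visible(item1).
Round 4: rule 9 [visible(item1), bird(item1) => mammal(item1)]. Adds mammal(item1).
mammal(item1) first appears in round 4.

4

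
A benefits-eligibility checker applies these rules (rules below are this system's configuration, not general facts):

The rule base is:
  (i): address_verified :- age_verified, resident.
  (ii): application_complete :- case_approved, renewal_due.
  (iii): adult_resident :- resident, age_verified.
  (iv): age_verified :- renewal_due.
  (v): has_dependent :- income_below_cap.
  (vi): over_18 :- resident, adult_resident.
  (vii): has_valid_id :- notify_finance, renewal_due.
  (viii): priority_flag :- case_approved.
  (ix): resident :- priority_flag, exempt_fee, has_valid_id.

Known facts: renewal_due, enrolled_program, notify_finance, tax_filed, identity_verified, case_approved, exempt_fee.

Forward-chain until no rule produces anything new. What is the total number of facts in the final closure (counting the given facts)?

Round 1: (ii) [application_complete :- case_approved, renewal_due.]; (iv) [age_verified :- renewal_due.]; (vii) [has_valid_id :- notify_finance, renewal_due.]; (viii) [priority_flag :- case_approved.]. New: application_complete, age_verified, has_valid_id, priority_flag.
Round 2: (ix) [resident :- priority_flag, exempt_fee, has_valid_id.]. New: resident.
Round 3: (i) [address_verified :- age_verified, resident.]; (iii) [adult_resident :- resident, age_verified.]. New: address_verified, adult_resident.
Round 4: (vi) [over_18 :- resident, adult_resident.]. New: over_18.
Closure: {address_verified, adult_resident, age_verified, application_complete, case_approved, enrolled_program, exempt_fee, has_valid_id, identity_verified, notify_finance, over_18, priority_flag, renewal_due, resident, tax_filed} — 15 facts.

15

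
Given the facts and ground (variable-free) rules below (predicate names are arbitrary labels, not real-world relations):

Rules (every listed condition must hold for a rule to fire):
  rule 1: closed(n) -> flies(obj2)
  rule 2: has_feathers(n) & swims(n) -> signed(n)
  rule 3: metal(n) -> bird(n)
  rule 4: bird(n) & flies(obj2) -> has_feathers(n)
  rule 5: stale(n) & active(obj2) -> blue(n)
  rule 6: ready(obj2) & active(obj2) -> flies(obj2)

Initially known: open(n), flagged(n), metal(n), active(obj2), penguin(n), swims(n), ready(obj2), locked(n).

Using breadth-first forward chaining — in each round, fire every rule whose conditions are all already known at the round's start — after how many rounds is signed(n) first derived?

3

Round 1: rule 3 [metal(n) -> bird(n)]; rule 6 [ready(obj2) & active(obj2) -> flies(obj2)]. New: bird(n), flies(obj2).
Round 2: rule 4 [bird(n) & flies(obj2) -> has_feathers(n)]. New: has_feathers(n).
Round 3: rule 2 [has_feathers(n) & swims(n) -> signed(n)]. New: signed(n).
signed(n) first appears in round 3.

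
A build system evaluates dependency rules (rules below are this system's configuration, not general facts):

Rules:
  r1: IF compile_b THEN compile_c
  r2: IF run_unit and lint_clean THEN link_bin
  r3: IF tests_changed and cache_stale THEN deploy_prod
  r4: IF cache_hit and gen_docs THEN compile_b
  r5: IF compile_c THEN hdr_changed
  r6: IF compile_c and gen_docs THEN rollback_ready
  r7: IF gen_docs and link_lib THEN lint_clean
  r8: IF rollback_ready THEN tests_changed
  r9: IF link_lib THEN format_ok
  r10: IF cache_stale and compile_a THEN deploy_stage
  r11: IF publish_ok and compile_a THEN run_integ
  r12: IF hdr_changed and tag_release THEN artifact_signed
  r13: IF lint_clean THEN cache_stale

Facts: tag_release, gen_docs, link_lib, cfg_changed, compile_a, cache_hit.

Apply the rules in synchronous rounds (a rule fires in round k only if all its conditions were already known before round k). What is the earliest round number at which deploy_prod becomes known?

Round 1 — r4, r7, r9, derive compile_b, lint_clean, format_ok.
Round 2 — r1, r13, derive compile_c, cache_stale.
Round 3 — r5, r6, r10, derive hdr_changed, rollback_ready, deploy_stage.
Round 4 — r8, r12, derive tests_changed, artifact_signed.
Round 5 — r3, derive deploy_prod.
deploy_prod first appears in round 5.

5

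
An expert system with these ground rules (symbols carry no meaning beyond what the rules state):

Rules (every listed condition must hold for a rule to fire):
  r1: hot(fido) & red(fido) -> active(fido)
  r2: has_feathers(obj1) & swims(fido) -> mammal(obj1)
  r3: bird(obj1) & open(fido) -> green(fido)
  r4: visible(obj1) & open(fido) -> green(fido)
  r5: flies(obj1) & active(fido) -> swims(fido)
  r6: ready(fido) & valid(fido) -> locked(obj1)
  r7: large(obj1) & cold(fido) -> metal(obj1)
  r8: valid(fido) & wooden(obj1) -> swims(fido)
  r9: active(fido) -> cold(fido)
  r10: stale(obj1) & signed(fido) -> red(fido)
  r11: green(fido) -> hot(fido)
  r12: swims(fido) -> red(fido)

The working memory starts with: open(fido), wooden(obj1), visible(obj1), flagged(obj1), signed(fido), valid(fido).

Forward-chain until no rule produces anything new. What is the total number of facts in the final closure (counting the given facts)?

[1] r4 [visible(obj1) & open(fido) -> green(fido)]; r8 [valid(fido) & wooden(obj1) -> swims(fido)]. ⇒ new: green(fido), swims(fido).
[2] r11 [green(fido) -> hot(fido)]; r12 [swims(fido) -> red(fido)]. ⇒ new: hot(fido), red(fido).
[3] r1 [hot(fido) & red(fido) -> active(fido)]. ⇒ new: active(fido).
[4] r9 [active(fido) -> cold(fido)]. ⇒ new: cold(fido).
Closure: {active(fido), cold(fido), flagged(obj1), green(fido), hot(fido), open(fido), red(fido), signed(fido), swims(fido), valid(fido), visible(obj1), wooden(obj1)} — 12 facts.

12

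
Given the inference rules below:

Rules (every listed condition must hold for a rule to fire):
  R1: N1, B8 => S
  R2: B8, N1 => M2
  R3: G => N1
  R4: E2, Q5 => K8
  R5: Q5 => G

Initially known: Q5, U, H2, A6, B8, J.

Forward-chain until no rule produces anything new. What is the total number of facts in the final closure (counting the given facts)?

Round 1: R5 [Q5 => G]. Adds G.
Round 2: R3 [G => N1]. Adds N1.
Round 3: R1 [N1, B8 => S]; R2 [B8, N1 => M2]. Adds S, M2.
Closure: {A6, B8, G, H2, J, M2, N1, Q5, S, U} — 10 facts.

10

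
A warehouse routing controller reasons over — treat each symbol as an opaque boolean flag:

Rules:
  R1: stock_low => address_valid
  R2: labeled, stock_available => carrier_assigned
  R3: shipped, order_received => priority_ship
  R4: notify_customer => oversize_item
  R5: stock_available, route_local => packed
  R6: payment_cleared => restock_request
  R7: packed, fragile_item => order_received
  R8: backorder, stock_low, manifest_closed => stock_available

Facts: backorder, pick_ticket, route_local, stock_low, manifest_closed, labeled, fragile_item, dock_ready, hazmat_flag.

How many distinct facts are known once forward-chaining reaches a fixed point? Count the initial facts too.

Round 1: R1 [stock_low => address_valid]; R8 [backorder, stock_low, manifest_closed => stock_available]. New: address_valid, stock_available.
Round 2: R2 [labeled, stock_available => carrier_assigned]; R5 [stock_available, route_local => packed]. New: carrier_assigned, packed.
Round 3: R7 [packed, fragile_item => order_received]. New: order_received.
Closure: {address_valid, backorder, carrier_assigned, dock_ready, fragile_item, hazmat_flag, labeled, manifest_closed, order_received, packed, pick_ticket, route_local, stock_available, stock_low} — 14 facts.

14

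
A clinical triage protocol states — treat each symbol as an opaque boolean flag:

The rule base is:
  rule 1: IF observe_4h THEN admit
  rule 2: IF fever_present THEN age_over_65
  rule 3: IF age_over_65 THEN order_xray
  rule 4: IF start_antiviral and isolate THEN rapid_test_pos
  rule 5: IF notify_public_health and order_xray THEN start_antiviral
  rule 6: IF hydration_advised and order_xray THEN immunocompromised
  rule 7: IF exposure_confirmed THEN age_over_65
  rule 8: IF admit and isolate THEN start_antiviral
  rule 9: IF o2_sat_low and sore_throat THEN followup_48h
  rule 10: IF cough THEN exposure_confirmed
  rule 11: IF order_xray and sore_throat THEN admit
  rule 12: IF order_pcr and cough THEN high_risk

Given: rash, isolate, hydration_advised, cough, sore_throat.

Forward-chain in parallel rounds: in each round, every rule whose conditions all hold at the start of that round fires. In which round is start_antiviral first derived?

[1] rule 10 [IF cough THEN exposure_confirmed]. ⇒ new: exposure_confirmed.
[2] rule 7 [IF exposure_confirmed THEN age_over_65]. ⇒ new: age_over_65.
[3] rule 3 [IF age_over_65 THEN order_xray]. ⇒ new: order_xray.
[4] rule 6 [IF hydration_advised and order_xray THEN immunocompromised]; rule 11 [IF order_xray and sore_throat THEN admit]. ⇒ new: immunocompromised, admit.
[5] rule 8 [IF admit and isolate THEN start_antiviral]. ⇒ new: start_antiviral.
start_antiviral first appears in round 5.

5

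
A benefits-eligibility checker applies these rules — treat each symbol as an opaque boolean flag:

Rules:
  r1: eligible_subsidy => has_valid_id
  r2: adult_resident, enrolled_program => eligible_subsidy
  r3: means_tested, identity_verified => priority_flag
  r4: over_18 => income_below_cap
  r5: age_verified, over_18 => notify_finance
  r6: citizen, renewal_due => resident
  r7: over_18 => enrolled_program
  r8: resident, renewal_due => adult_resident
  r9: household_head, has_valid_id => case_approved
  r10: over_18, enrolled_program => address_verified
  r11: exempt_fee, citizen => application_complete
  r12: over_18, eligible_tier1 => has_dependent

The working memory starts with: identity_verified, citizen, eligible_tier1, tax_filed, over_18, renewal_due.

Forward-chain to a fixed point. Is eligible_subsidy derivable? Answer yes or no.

yes

[1] r4 [over_18 => income_below_cap]; r6 [citizen, renewal_due => resident]; r7 [over_18 => enrolled_program]; r12 [over_18, eligible_tier1 => has_dependent]. ⇒ new: income_below_cap, resident, enrolled_program, has_dependent.
[2] r8 [resident, renewal_due => adult_resident]; r10 [over_18, enrolled_program => address_verified]. ⇒ new: adult_resident, address_verified.
[3] r2 [adult_resident, enrolled_program => eligible_subsidy]. ⇒ new: eligible_subsidy.
[4] r1 [eligible_subsidy => has_valid_id]. ⇒ new: has_valid_id.
eligible_subsidy appears in round 3, so it is derivable.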